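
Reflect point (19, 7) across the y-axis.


Reflection across y-axis: (x, y) -> (-x, y)
(19, 7) -> (-19, 7)

(-19, 7)


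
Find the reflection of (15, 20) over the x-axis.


Reflection across x-axis: (x, y) -> (x, -y)
(15, 20) -> (15, -20)

(15, -20)


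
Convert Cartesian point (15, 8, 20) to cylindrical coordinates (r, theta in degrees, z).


r = sqrt(15^2 + 8^2) = 17
theta = atan2(8, 15) = 28.0725 deg
z = 20

r = 17, theta = 28.0725 deg, z = 20


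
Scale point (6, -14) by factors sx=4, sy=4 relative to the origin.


Scaling: (x*sx, y*sy) = (6*4, -14*4) = (24, -56)

(24, -56)


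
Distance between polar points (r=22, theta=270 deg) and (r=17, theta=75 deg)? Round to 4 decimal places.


d = sqrt(r1^2 + r2^2 - 2*r1*r2*cos(t2-t1))
d = sqrt(22^2 + 17^2 - 2*22*17*cos(75-270)) = 38.6719

38.6719


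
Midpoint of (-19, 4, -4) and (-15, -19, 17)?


Midpoint = ((-19+-15)/2, (4+-19)/2, (-4+17)/2) = (-17, -7.5, 6.5)

(-17, -7.5, 6.5)


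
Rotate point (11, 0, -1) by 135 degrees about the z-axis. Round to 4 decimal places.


x' = 11*cos(135) - 0*sin(135) = -7.7782
y' = 11*sin(135) + 0*cos(135) = 7.7782
z' = -1

(-7.7782, 7.7782, -1)


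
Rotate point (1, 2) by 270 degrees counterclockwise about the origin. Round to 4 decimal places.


x' = 1*cos(270) - 2*sin(270) = 2
y' = 1*sin(270) + 2*cos(270) = -1

(2, -1)


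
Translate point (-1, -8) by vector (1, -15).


Translation: (x+dx, y+dy) = (-1+1, -8+-15) = (0, -23)

(0, -23)


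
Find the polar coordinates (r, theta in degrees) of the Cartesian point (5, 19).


r = sqrt(5^2 + 19^2) = 19.6469
theta = atan2(19, 5) = 75.2564 degrees

r = 19.6469, theta = 75.2564 degrees


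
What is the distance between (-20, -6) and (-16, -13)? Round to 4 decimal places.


d = sqrt((-16--20)^2 + (-13--6)^2) = 8.0623

8.0623


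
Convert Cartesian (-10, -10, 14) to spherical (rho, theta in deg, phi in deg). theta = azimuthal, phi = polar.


rho = sqrt((-10)^2 + (-10)^2 + 14^2) = 19.8997
theta = atan2(-10, -10) = 225 deg
phi = acos(14/19.8997) = 45.2894 deg

rho = 19.8997, theta = 225 deg, phi = 45.2894 deg


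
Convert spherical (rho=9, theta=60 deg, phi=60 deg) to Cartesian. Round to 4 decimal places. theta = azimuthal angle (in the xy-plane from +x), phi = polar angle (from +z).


x = 9 * sin(60) * cos(60) = 3.8971
y = 9 * sin(60) * sin(60) = 6.75
z = 9 * cos(60) = 4.5

(3.8971, 6.75, 4.5)


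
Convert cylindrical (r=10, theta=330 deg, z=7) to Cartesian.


x = 10 * cos(330) = 8.6603
y = 10 * sin(330) = -5
z = 7

(8.6603, -5, 7)


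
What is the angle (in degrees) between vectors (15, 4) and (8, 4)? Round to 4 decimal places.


dot = 15*8 + 4*4 = 136
|u| = 15.5242, |v| = 8.9443
cos(angle) = 0.9795
angle = 11.6336 degrees

11.6336 degrees


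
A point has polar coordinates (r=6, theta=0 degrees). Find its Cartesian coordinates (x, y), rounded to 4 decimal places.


x = 6 * cos(0) = 6
y = 6 * sin(0) = 0

(6, 0)


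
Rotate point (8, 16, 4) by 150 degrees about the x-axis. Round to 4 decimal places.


x' = 8
y' = 16*cos(150) - 4*sin(150) = -15.8564
z' = 16*sin(150) + 4*cos(150) = 4.5359

(8, -15.8564, 4.5359)


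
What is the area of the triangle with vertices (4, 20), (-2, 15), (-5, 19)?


Area = |x1(y2-y3) + x2(y3-y1) + x3(y1-y2)| / 2
= |4*(15-19) + -2*(19-20) + -5*(20-15)| / 2
= 19.5

19.5


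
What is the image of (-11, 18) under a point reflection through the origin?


Reflection through origin: (x, y) -> (-x, -y)
(-11, 18) -> (11, -18)

(11, -18)


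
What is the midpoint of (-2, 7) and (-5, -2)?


Midpoint = ((-2+-5)/2, (7+-2)/2) = (-3.5, 2.5)

(-3.5, 2.5)


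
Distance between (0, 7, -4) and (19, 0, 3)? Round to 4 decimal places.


d = sqrt((19-0)^2 + (0-7)^2 + (3--4)^2) = 21.4243

21.4243


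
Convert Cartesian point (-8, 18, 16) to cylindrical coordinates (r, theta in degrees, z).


r = sqrt((-8)^2 + 18^2) = 19.6977
theta = atan2(18, -8) = 113.9625 deg
z = 16

r = 19.6977, theta = 113.9625 deg, z = 16


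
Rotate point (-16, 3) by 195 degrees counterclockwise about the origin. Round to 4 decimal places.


x' = -16*cos(195) - 3*sin(195) = 16.2313
y' = -16*sin(195) + 3*cos(195) = 1.2433

(16.2313, 1.2433)


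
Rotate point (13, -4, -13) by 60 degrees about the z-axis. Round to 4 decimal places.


x' = 13*cos(60) - -4*sin(60) = 9.9641
y' = 13*sin(60) + -4*cos(60) = 9.2583
z' = -13

(9.9641, 9.2583, -13)


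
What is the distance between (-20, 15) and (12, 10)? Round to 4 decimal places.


d = sqrt((12--20)^2 + (10-15)^2) = 32.3883

32.3883


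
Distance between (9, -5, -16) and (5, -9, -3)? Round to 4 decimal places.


d = sqrt((5-9)^2 + (-9--5)^2 + (-3--16)^2) = 14.1774

14.1774


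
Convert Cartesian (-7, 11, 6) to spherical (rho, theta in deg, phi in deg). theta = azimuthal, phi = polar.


rho = sqrt((-7)^2 + 11^2 + 6^2) = 14.3527
theta = atan2(11, -7) = 122.4712 deg
phi = acos(6/14.3527) = 65.2891 deg

rho = 14.3527, theta = 122.4712 deg, phi = 65.2891 deg


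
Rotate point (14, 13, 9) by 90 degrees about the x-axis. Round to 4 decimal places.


x' = 14
y' = 13*cos(90) - 9*sin(90) = -9
z' = 13*sin(90) + 9*cos(90) = 13

(14, -9, 13)


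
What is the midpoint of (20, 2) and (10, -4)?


Midpoint = ((20+10)/2, (2+-4)/2) = (15, -1)

(15, -1)


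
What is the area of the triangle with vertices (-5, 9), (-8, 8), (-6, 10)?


Area = |x1(y2-y3) + x2(y3-y1) + x3(y1-y2)| / 2
= |-5*(8-10) + -8*(10-9) + -6*(9-8)| / 2
= 2

2


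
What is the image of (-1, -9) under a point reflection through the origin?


Reflection through origin: (x, y) -> (-x, -y)
(-1, -9) -> (1, 9)

(1, 9)


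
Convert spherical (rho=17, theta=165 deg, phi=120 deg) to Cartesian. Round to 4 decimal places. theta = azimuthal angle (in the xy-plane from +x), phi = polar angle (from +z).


x = 17 * sin(120) * cos(165) = -14.2208
y = 17 * sin(120) * sin(165) = 3.8104
z = 17 * cos(120) = -8.5

(-14.2208, 3.8104, -8.5)


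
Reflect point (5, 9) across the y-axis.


Reflection across y-axis: (x, y) -> (-x, y)
(5, 9) -> (-5, 9)

(-5, 9)


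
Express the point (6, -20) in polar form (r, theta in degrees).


r = sqrt(6^2 + (-20)^2) = 20.8806
theta = atan2(-20, 6) = 286.6992 degrees

r = 20.8806, theta = 286.6992 degrees


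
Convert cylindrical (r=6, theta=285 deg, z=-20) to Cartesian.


x = 6 * cos(285) = 1.5529
y = 6 * sin(285) = -5.7956
z = -20

(1.5529, -5.7956, -20)


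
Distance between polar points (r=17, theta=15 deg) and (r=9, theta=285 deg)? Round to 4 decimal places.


d = sqrt(r1^2 + r2^2 - 2*r1*r2*cos(t2-t1))
d = sqrt(17^2 + 9^2 - 2*17*9*cos(285-15)) = 19.2354

19.2354


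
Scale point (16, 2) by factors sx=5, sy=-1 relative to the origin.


Scaling: (x*sx, y*sy) = (16*5, 2*-1) = (80, -2)

(80, -2)


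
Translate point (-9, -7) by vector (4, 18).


Translation: (x+dx, y+dy) = (-9+4, -7+18) = (-5, 11)

(-5, 11)


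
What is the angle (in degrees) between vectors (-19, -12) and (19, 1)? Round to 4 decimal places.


dot = -19*19 + -12*1 = -373
|u| = 22.4722, |v| = 19.0263
cos(angle) = -0.8724
angle = 150.7371 degrees

150.7371 degrees


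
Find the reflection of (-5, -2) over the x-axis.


Reflection across x-axis: (x, y) -> (x, -y)
(-5, -2) -> (-5, 2)

(-5, 2)


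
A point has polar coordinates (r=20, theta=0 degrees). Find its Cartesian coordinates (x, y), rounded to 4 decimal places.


x = 20 * cos(0) = 20
y = 20 * sin(0) = 0

(20, 0)


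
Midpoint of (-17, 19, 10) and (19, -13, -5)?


Midpoint = ((-17+19)/2, (19+-13)/2, (10+-5)/2) = (1, 3, 2.5)

(1, 3, 2.5)


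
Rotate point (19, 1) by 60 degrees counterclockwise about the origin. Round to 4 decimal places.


x' = 19*cos(60) - 1*sin(60) = 8.634
y' = 19*sin(60) + 1*cos(60) = 16.9545

(8.634, 16.9545)


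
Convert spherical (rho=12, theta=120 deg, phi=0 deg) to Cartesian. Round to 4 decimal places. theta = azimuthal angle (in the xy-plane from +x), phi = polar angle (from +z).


x = 12 * sin(0) * cos(120) = 0
y = 12 * sin(0) * sin(120) = 0
z = 12 * cos(0) = 12

(0, 0, 12)


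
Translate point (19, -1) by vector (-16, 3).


Translation: (x+dx, y+dy) = (19+-16, -1+3) = (3, 2)

(3, 2)


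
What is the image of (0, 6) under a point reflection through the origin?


Reflection through origin: (x, y) -> (-x, -y)
(0, 6) -> (0, -6)

(0, -6)


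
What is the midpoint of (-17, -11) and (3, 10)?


Midpoint = ((-17+3)/2, (-11+10)/2) = (-7, -0.5)

(-7, -0.5)


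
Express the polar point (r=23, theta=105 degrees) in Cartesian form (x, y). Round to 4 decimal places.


x = 23 * cos(105) = -5.9528
y = 23 * sin(105) = 22.2163

(-5.9528, 22.2163)


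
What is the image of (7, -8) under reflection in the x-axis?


Reflection across x-axis: (x, y) -> (x, -y)
(7, -8) -> (7, 8)

(7, 8)


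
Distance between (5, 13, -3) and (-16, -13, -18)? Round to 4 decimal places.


d = sqrt((-16-5)^2 + (-13-13)^2 + (-18--3)^2) = 36.6333

36.6333


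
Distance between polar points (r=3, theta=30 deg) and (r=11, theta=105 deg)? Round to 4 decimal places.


d = sqrt(r1^2 + r2^2 - 2*r1*r2*cos(t2-t1))
d = sqrt(3^2 + 11^2 - 2*3*11*cos(105-30)) = 10.6263

10.6263


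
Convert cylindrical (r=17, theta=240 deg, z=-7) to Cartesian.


x = 17 * cos(240) = -8.5
y = 17 * sin(240) = -14.7224
z = -7

(-8.5, -14.7224, -7)


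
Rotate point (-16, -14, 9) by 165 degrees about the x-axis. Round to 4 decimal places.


x' = -16
y' = -14*cos(165) - 9*sin(165) = 11.1936
z' = -14*sin(165) + 9*cos(165) = -12.3168

(-16, 11.1936, -12.3168)


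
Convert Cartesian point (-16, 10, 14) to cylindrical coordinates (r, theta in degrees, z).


r = sqrt((-16)^2 + 10^2) = 18.868
theta = atan2(10, -16) = 147.9946 deg
z = 14

r = 18.868, theta = 147.9946 deg, z = 14


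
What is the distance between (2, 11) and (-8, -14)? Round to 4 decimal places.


d = sqrt((-8-2)^2 + (-14-11)^2) = 26.9258

26.9258


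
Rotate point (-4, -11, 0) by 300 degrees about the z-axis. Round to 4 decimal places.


x' = -4*cos(300) - -11*sin(300) = -11.5263
y' = -4*sin(300) + -11*cos(300) = -2.0359
z' = 0

(-11.5263, -2.0359, 0)


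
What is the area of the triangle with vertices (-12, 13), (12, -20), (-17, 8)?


Area = |x1(y2-y3) + x2(y3-y1) + x3(y1-y2)| / 2
= |-12*(-20-8) + 12*(8-13) + -17*(13--20)| / 2
= 142.5

142.5


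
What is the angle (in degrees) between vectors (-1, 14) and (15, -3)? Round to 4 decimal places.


dot = -1*15 + 14*-3 = -57
|u| = 14.0357, |v| = 15.2971
cos(angle) = -0.2655
angle = 105.3955 degrees

105.3955 degrees


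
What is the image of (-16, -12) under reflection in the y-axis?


Reflection across y-axis: (x, y) -> (-x, y)
(-16, -12) -> (16, -12)

(16, -12)


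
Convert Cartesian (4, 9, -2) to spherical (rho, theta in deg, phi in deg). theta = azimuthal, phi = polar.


rho = sqrt(4^2 + 9^2 + (-2)^2) = 10.0499
theta = atan2(9, 4) = 66.0375 deg
phi = acos(-2/10.0499) = 101.4789 deg

rho = 10.0499, theta = 66.0375 deg, phi = 101.4789 deg


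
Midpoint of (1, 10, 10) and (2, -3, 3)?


Midpoint = ((1+2)/2, (10+-3)/2, (10+3)/2) = (1.5, 3.5, 6.5)

(1.5, 3.5, 6.5)


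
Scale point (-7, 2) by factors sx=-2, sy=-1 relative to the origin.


Scaling: (x*sx, y*sy) = (-7*-2, 2*-1) = (14, -2)

(14, -2)


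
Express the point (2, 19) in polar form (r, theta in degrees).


r = sqrt(2^2 + 19^2) = 19.105
theta = atan2(19, 2) = 83.991 degrees

r = 19.105, theta = 83.991 degrees


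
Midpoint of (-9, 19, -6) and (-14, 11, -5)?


Midpoint = ((-9+-14)/2, (19+11)/2, (-6+-5)/2) = (-11.5, 15, -5.5)

(-11.5, 15, -5.5)


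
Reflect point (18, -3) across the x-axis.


Reflection across x-axis: (x, y) -> (x, -y)
(18, -3) -> (18, 3)

(18, 3)


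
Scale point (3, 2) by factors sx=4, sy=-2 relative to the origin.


Scaling: (x*sx, y*sy) = (3*4, 2*-2) = (12, -4)

(12, -4)


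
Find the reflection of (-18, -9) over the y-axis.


Reflection across y-axis: (x, y) -> (-x, y)
(-18, -9) -> (18, -9)

(18, -9)


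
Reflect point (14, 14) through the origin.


Reflection through origin: (x, y) -> (-x, -y)
(14, 14) -> (-14, -14)

(-14, -14)


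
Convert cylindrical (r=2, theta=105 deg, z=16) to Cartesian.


x = 2 * cos(105) = -0.5176
y = 2 * sin(105) = 1.9319
z = 16

(-0.5176, 1.9319, 16)


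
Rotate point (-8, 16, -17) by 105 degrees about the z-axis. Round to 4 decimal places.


x' = -8*cos(105) - 16*sin(105) = -13.3843
y' = -8*sin(105) + 16*cos(105) = -11.8685
z' = -17

(-13.3843, -11.8685, -17)


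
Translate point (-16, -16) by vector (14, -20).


Translation: (x+dx, y+dy) = (-16+14, -16+-20) = (-2, -36)

(-2, -36)


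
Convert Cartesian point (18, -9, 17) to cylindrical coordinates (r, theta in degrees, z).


r = sqrt(18^2 + (-9)^2) = 20.1246
theta = atan2(-9, 18) = 333.4349 deg
z = 17

r = 20.1246, theta = 333.4349 deg, z = 17


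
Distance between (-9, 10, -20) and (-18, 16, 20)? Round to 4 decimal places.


d = sqrt((-18--9)^2 + (16-10)^2 + (20--20)^2) = 41.4367

41.4367


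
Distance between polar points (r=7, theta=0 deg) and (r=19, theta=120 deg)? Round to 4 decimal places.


d = sqrt(r1^2 + r2^2 - 2*r1*r2*cos(t2-t1))
d = sqrt(7^2 + 19^2 - 2*7*19*cos(120-0)) = 23.3024

23.3024


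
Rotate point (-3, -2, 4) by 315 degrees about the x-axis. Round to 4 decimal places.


x' = -3
y' = -2*cos(315) - 4*sin(315) = 1.4142
z' = -2*sin(315) + 4*cos(315) = 4.2426

(-3, 1.4142, 4.2426)


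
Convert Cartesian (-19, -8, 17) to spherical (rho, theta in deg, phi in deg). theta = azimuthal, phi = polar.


rho = sqrt((-19)^2 + (-8)^2 + 17^2) = 26.7208
theta = atan2(-8, -19) = 202.8337 deg
phi = acos(17/26.7208) = 50.4903 deg

rho = 26.7208, theta = 202.8337 deg, phi = 50.4903 deg


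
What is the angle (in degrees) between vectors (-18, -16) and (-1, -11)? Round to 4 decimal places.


dot = -18*-1 + -16*-11 = 194
|u| = 24.0832, |v| = 11.0454
cos(angle) = 0.7293
angle = 43.172 degrees

43.172 degrees


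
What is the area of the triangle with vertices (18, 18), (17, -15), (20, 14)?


Area = |x1(y2-y3) + x2(y3-y1) + x3(y1-y2)| / 2
= |18*(-15-14) + 17*(14-18) + 20*(18--15)| / 2
= 35

35


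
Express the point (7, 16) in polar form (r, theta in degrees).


r = sqrt(7^2 + 16^2) = 17.4642
theta = atan2(16, 7) = 66.3706 degrees

r = 17.4642, theta = 66.3706 degrees


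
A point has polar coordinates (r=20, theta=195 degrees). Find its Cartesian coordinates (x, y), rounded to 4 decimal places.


x = 20 * cos(195) = -19.3185
y = 20 * sin(195) = -5.1764

(-19.3185, -5.1764)


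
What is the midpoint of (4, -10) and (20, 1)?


Midpoint = ((4+20)/2, (-10+1)/2) = (12, -4.5)

(12, -4.5)


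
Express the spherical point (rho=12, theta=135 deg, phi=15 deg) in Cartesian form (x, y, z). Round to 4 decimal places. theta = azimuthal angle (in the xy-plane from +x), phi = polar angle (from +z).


x = 12 * sin(15) * cos(135) = -2.1962
y = 12 * sin(15) * sin(135) = 2.1962
z = 12 * cos(15) = 11.5911

(-2.1962, 2.1962, 11.5911)


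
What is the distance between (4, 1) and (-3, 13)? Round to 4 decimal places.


d = sqrt((-3-4)^2 + (13-1)^2) = 13.8924

13.8924


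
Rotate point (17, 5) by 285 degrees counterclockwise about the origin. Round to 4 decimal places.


x' = 17*cos(285) - 5*sin(285) = 9.2296
y' = 17*sin(285) + 5*cos(285) = -15.1266

(9.2296, -15.1266)


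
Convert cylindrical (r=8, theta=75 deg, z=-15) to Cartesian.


x = 8 * cos(75) = 2.0706
y = 8 * sin(75) = 7.7274
z = -15

(2.0706, 7.7274, -15)


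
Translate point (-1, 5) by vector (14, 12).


Translation: (x+dx, y+dy) = (-1+14, 5+12) = (13, 17)

(13, 17)


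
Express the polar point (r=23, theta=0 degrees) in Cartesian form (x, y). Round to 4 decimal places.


x = 23 * cos(0) = 23
y = 23 * sin(0) = 0

(23, 0)


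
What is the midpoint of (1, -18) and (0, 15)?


Midpoint = ((1+0)/2, (-18+15)/2) = (0.5, -1.5)

(0.5, -1.5)


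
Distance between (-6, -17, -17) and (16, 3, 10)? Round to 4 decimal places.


d = sqrt((16--6)^2 + (3--17)^2 + (10--17)^2) = 40.1622

40.1622


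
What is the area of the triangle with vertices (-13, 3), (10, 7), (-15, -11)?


Area = |x1(y2-y3) + x2(y3-y1) + x3(y1-y2)| / 2
= |-13*(7--11) + 10*(-11-3) + -15*(3-7)| / 2
= 157

157


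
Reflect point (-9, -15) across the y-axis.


Reflection across y-axis: (x, y) -> (-x, y)
(-9, -15) -> (9, -15)

(9, -15)


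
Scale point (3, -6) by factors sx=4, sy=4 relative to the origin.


Scaling: (x*sx, y*sy) = (3*4, -6*4) = (12, -24)

(12, -24)


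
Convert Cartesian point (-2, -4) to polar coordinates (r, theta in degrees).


r = sqrt((-2)^2 + (-4)^2) = 4.4721
theta = atan2(-4, -2) = 243.4349 degrees

r = 4.4721, theta = 243.4349 degrees


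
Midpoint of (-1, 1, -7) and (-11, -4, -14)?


Midpoint = ((-1+-11)/2, (1+-4)/2, (-7+-14)/2) = (-6, -1.5, -10.5)

(-6, -1.5, -10.5)


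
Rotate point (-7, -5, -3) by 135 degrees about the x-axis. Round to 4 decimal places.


x' = -7
y' = -5*cos(135) - -3*sin(135) = 5.6569
z' = -5*sin(135) + -3*cos(135) = -1.4142

(-7, 5.6569, -1.4142)


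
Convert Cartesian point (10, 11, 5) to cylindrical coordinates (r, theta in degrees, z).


r = sqrt(10^2 + 11^2) = 14.8661
theta = atan2(11, 10) = 47.7263 deg
z = 5

r = 14.8661, theta = 47.7263 deg, z = 5


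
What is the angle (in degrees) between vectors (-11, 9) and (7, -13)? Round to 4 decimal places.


dot = -11*7 + 9*-13 = -194
|u| = 14.2127, |v| = 14.7648
cos(angle) = -0.9245
angle = 157.5902 degrees

157.5902 degrees


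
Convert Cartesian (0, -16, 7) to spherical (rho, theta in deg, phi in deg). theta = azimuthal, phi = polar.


rho = sqrt(0^2 + (-16)^2 + 7^2) = 17.4642
theta = atan2(-16, 0) = 270 deg
phi = acos(7/17.4642) = 66.3706 deg

rho = 17.4642, theta = 270 deg, phi = 66.3706 deg


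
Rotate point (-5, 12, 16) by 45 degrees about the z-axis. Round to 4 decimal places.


x' = -5*cos(45) - 12*sin(45) = -12.0208
y' = -5*sin(45) + 12*cos(45) = 4.9497
z' = 16

(-12.0208, 4.9497, 16)


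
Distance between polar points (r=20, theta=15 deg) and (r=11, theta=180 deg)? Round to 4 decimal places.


d = sqrt(r1^2 + r2^2 - 2*r1*r2*cos(t2-t1))
d = sqrt(20^2 + 11^2 - 2*20*11*cos(180-15)) = 30.7572

30.7572


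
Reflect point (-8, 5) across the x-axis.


Reflection across x-axis: (x, y) -> (x, -y)
(-8, 5) -> (-8, -5)

(-8, -5)


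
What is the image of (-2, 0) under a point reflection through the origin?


Reflection through origin: (x, y) -> (-x, -y)
(-2, 0) -> (2, 0)

(2, 0)


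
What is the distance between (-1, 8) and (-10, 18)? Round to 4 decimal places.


d = sqrt((-10--1)^2 + (18-8)^2) = 13.4536

13.4536


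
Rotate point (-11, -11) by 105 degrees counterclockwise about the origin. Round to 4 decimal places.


x' = -11*cos(105) - -11*sin(105) = 13.4722
y' = -11*sin(105) + -11*cos(105) = -7.7782

(13.4722, -7.7782)


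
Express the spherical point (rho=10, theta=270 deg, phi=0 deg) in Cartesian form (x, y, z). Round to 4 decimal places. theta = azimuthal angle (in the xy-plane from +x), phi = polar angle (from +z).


x = 10 * sin(0) * cos(270) = 0
y = 10 * sin(0) * sin(270) = 0
z = 10 * cos(0) = 10

(0, 0, 10)


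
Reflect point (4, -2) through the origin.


Reflection through origin: (x, y) -> (-x, -y)
(4, -2) -> (-4, 2)

(-4, 2)


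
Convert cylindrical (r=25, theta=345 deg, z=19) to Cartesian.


x = 25 * cos(345) = 24.1481
y = 25 * sin(345) = -6.4705
z = 19

(24.1481, -6.4705, 19)


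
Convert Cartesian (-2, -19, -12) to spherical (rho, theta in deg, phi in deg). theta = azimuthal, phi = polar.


rho = sqrt((-2)^2 + (-19)^2 + (-12)^2) = 22.561
theta = atan2(-19, -2) = 263.991 deg
phi = acos(-12/22.561) = 122.1333 deg

rho = 22.561, theta = 263.991 deg, phi = 122.1333 deg


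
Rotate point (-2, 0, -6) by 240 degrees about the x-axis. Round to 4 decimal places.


x' = -2
y' = 0*cos(240) - -6*sin(240) = -5.1962
z' = 0*sin(240) + -6*cos(240) = 3

(-2, -5.1962, 3)


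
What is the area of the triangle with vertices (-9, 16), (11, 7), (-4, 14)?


Area = |x1(y2-y3) + x2(y3-y1) + x3(y1-y2)| / 2
= |-9*(7-14) + 11*(14-16) + -4*(16-7)| / 2
= 2.5

2.5


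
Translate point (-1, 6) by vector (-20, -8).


Translation: (x+dx, y+dy) = (-1+-20, 6+-8) = (-21, -2)

(-21, -2)


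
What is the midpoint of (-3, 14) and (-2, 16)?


Midpoint = ((-3+-2)/2, (14+16)/2) = (-2.5, 15)

(-2.5, 15)


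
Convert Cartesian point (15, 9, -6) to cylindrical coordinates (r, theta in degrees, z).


r = sqrt(15^2 + 9^2) = 17.4929
theta = atan2(9, 15) = 30.9638 deg
z = -6

r = 17.4929, theta = 30.9638 deg, z = -6


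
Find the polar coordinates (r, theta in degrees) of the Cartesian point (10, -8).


r = sqrt(10^2 + (-8)^2) = 12.8062
theta = atan2(-8, 10) = 321.3402 degrees

r = 12.8062, theta = 321.3402 degrees


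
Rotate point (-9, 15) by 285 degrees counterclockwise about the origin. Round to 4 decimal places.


x' = -9*cos(285) - 15*sin(285) = 12.1595
y' = -9*sin(285) + 15*cos(285) = 12.5756

(12.1595, 12.5756)


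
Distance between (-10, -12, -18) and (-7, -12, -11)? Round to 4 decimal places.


d = sqrt((-7--10)^2 + (-12--12)^2 + (-11--18)^2) = 7.6158

7.6158


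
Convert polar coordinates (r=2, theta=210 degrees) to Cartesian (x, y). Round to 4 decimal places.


x = 2 * cos(210) = -1.7321
y = 2 * sin(210) = -1

(-1.7321, -1)


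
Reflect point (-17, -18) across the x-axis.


Reflection across x-axis: (x, y) -> (x, -y)
(-17, -18) -> (-17, 18)

(-17, 18)


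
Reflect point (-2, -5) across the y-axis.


Reflection across y-axis: (x, y) -> (-x, y)
(-2, -5) -> (2, -5)

(2, -5)


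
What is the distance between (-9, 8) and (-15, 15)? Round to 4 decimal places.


d = sqrt((-15--9)^2 + (15-8)^2) = 9.2195

9.2195


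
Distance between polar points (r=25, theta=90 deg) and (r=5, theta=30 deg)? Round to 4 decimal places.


d = sqrt(r1^2 + r2^2 - 2*r1*r2*cos(t2-t1))
d = sqrt(25^2 + 5^2 - 2*25*5*cos(30-90)) = 22.9129

22.9129


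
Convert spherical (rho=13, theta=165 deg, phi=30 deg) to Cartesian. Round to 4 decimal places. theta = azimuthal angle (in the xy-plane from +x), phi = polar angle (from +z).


x = 13 * sin(30) * cos(165) = -6.2785
y = 13 * sin(30) * sin(165) = 1.6823
z = 13 * cos(30) = 11.2583

(-6.2785, 1.6823, 11.2583)


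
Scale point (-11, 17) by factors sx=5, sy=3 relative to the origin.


Scaling: (x*sx, y*sy) = (-11*5, 17*3) = (-55, 51)

(-55, 51)


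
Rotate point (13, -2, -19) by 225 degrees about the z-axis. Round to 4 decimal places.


x' = 13*cos(225) - -2*sin(225) = -10.6066
y' = 13*sin(225) + -2*cos(225) = -7.7782
z' = -19

(-10.6066, -7.7782, -19)


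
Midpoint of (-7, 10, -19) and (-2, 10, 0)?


Midpoint = ((-7+-2)/2, (10+10)/2, (-19+0)/2) = (-4.5, 10, -9.5)

(-4.5, 10, -9.5)


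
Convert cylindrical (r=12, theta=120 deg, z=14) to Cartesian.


x = 12 * cos(120) = -6
y = 12 * sin(120) = 10.3923
z = 14

(-6, 10.3923, 14)


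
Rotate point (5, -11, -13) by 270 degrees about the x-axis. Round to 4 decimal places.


x' = 5
y' = -11*cos(270) - -13*sin(270) = -13
z' = -11*sin(270) + -13*cos(270) = 11

(5, -13, 11)


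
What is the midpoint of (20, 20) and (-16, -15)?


Midpoint = ((20+-16)/2, (20+-15)/2) = (2, 2.5)

(2, 2.5)


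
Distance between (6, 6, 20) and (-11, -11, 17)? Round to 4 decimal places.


d = sqrt((-11-6)^2 + (-11-6)^2 + (17-20)^2) = 24.2281

24.2281


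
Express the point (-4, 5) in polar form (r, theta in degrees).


r = sqrt((-4)^2 + 5^2) = 6.4031
theta = atan2(5, -4) = 128.6598 degrees

r = 6.4031, theta = 128.6598 degrees


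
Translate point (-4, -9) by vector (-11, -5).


Translation: (x+dx, y+dy) = (-4+-11, -9+-5) = (-15, -14)

(-15, -14)


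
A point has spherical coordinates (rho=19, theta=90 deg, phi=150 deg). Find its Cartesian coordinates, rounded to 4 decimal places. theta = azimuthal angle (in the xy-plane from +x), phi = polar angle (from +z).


x = 19 * sin(150) * cos(90) = 0
y = 19 * sin(150) * sin(90) = 9.5
z = 19 * cos(150) = -16.4545

(0, 9.5, -16.4545)


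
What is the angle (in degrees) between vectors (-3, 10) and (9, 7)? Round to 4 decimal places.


dot = -3*9 + 10*7 = 43
|u| = 10.4403, |v| = 11.4018
cos(angle) = 0.3612
angle = 68.8243 degrees

68.8243 degrees


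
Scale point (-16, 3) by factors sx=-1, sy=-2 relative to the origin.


Scaling: (x*sx, y*sy) = (-16*-1, 3*-2) = (16, -6)

(16, -6)


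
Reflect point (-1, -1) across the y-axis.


Reflection across y-axis: (x, y) -> (-x, y)
(-1, -1) -> (1, -1)

(1, -1)


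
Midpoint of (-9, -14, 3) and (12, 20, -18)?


Midpoint = ((-9+12)/2, (-14+20)/2, (3+-18)/2) = (1.5, 3, -7.5)

(1.5, 3, -7.5)


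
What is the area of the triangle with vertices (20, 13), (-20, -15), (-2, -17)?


Area = |x1(y2-y3) + x2(y3-y1) + x3(y1-y2)| / 2
= |20*(-15--17) + -20*(-17-13) + -2*(13--15)| / 2
= 292

292


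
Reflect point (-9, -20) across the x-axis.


Reflection across x-axis: (x, y) -> (x, -y)
(-9, -20) -> (-9, 20)

(-9, 20)


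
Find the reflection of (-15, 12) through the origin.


Reflection through origin: (x, y) -> (-x, -y)
(-15, 12) -> (15, -12)

(15, -12)


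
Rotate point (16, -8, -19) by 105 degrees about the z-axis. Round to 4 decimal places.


x' = 16*cos(105) - -8*sin(105) = 3.5863
y' = 16*sin(105) + -8*cos(105) = 17.5254
z' = -19

(3.5863, 17.5254, -19)


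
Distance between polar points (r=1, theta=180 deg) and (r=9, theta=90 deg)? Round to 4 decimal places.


d = sqrt(r1^2 + r2^2 - 2*r1*r2*cos(t2-t1))
d = sqrt(1^2 + 9^2 - 2*1*9*cos(90-180)) = 9.0554

9.0554


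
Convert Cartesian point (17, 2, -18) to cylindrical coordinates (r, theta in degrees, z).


r = sqrt(17^2 + 2^2) = 17.1172
theta = atan2(2, 17) = 6.7098 deg
z = -18

r = 17.1172, theta = 6.7098 deg, z = -18


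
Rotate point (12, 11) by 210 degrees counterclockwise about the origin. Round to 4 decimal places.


x' = 12*cos(210) - 11*sin(210) = -4.8923
y' = 12*sin(210) + 11*cos(210) = -15.5263

(-4.8923, -15.5263)


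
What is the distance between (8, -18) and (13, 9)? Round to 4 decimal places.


d = sqrt((13-8)^2 + (9--18)^2) = 27.4591

27.4591


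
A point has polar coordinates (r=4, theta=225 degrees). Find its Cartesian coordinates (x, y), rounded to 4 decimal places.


x = 4 * cos(225) = -2.8284
y = 4 * sin(225) = -2.8284

(-2.8284, -2.8284)


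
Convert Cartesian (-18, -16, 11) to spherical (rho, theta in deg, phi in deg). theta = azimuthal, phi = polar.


rho = sqrt((-18)^2 + (-16)^2 + 11^2) = 26.4764
theta = atan2(-16, -18) = 221.6335 deg
phi = acos(11/26.4764) = 65.4514 deg

rho = 26.4764, theta = 221.6335 deg, phi = 65.4514 deg


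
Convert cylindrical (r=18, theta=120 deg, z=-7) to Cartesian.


x = 18 * cos(120) = -9
y = 18 * sin(120) = 15.5885
z = -7

(-9, 15.5885, -7)


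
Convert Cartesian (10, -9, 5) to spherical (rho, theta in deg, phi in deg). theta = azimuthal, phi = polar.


rho = sqrt(10^2 + (-9)^2 + 5^2) = 14.3527
theta = atan2(-9, 10) = 318.0128 deg
phi = acos(5/14.3527) = 69.6126 deg

rho = 14.3527, theta = 318.0128 deg, phi = 69.6126 deg


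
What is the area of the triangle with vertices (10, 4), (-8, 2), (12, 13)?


Area = |x1(y2-y3) + x2(y3-y1) + x3(y1-y2)| / 2
= |10*(2-13) + -8*(13-4) + 12*(4-2)| / 2
= 79

79


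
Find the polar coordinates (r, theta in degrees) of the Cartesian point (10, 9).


r = sqrt(10^2 + 9^2) = 13.4536
theta = atan2(9, 10) = 41.9872 degrees

r = 13.4536, theta = 41.9872 degrees


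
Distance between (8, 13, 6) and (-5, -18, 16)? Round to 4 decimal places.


d = sqrt((-5-8)^2 + (-18-13)^2 + (16-6)^2) = 35.0714

35.0714


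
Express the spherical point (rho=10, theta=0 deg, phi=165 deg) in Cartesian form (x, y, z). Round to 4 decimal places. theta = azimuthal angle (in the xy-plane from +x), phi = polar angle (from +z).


x = 10 * sin(165) * cos(0) = 2.5882
y = 10 * sin(165) * sin(0) = 0
z = 10 * cos(165) = -9.6593

(2.5882, 0, -9.6593)


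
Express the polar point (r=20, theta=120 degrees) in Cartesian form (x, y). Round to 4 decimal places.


x = 20 * cos(120) = -10
y = 20 * sin(120) = 17.3205

(-10, 17.3205)


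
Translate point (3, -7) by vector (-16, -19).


Translation: (x+dx, y+dy) = (3+-16, -7+-19) = (-13, -26)

(-13, -26)


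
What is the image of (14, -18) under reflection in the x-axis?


Reflection across x-axis: (x, y) -> (x, -y)
(14, -18) -> (14, 18)

(14, 18)


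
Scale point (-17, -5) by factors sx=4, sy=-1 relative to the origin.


Scaling: (x*sx, y*sy) = (-17*4, -5*-1) = (-68, 5)

(-68, 5)


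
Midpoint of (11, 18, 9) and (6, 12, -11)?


Midpoint = ((11+6)/2, (18+12)/2, (9+-11)/2) = (8.5, 15, -1)

(8.5, 15, -1)


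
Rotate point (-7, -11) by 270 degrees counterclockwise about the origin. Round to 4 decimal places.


x' = -7*cos(270) - -11*sin(270) = -11
y' = -7*sin(270) + -11*cos(270) = 7

(-11, 7)


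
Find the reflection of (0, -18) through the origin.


Reflection through origin: (x, y) -> (-x, -y)
(0, -18) -> (0, 18)

(0, 18)


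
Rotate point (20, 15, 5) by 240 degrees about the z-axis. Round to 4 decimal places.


x' = 20*cos(240) - 15*sin(240) = 2.9904
y' = 20*sin(240) + 15*cos(240) = -24.8205
z' = 5

(2.9904, -24.8205, 5)


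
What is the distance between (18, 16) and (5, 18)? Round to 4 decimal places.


d = sqrt((5-18)^2 + (18-16)^2) = 13.1529

13.1529


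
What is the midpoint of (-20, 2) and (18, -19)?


Midpoint = ((-20+18)/2, (2+-19)/2) = (-1, -8.5)

(-1, -8.5)


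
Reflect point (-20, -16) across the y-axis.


Reflection across y-axis: (x, y) -> (-x, y)
(-20, -16) -> (20, -16)

(20, -16)


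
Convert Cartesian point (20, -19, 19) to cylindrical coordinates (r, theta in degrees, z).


r = sqrt(20^2 + (-19)^2) = 27.5862
theta = atan2(-19, 20) = 316.4688 deg
z = 19

r = 27.5862, theta = 316.4688 deg, z = 19


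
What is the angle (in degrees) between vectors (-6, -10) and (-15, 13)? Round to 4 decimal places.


dot = -6*-15 + -10*13 = -40
|u| = 11.6619, |v| = 19.8494
cos(angle) = -0.1728
angle = 99.9506 degrees

99.9506 degrees


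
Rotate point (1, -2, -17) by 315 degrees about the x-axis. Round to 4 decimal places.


x' = 1
y' = -2*cos(315) - -17*sin(315) = -13.435
z' = -2*sin(315) + -17*cos(315) = -10.6066

(1, -13.435, -10.6066)


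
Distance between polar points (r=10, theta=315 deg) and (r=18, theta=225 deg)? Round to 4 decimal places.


d = sqrt(r1^2 + r2^2 - 2*r1*r2*cos(t2-t1))
d = sqrt(10^2 + 18^2 - 2*10*18*cos(225-315)) = 20.5913

20.5913


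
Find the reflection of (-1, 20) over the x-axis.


Reflection across x-axis: (x, y) -> (x, -y)
(-1, 20) -> (-1, -20)

(-1, -20)


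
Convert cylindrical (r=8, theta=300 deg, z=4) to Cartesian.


x = 8 * cos(300) = 4
y = 8 * sin(300) = -6.9282
z = 4

(4, -6.9282, 4)


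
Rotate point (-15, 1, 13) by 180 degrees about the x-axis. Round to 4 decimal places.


x' = -15
y' = 1*cos(180) - 13*sin(180) = -1
z' = 1*sin(180) + 13*cos(180) = -13

(-15, -1, -13)


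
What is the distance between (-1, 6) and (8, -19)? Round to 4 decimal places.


d = sqrt((8--1)^2 + (-19-6)^2) = 26.5707

26.5707


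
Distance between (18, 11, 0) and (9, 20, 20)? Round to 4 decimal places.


d = sqrt((9-18)^2 + (20-11)^2 + (20-0)^2) = 23.7065

23.7065


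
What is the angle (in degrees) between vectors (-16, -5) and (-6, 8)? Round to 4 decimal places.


dot = -16*-6 + -5*8 = 56
|u| = 16.7631, |v| = 10
cos(angle) = 0.3341
angle = 70.4841 degrees

70.4841 degrees


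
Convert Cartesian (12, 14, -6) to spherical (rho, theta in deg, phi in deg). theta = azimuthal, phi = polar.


rho = sqrt(12^2 + 14^2 + (-6)^2) = 19.3907
theta = atan2(14, 12) = 49.3987 deg
phi = acos(-6/19.3907) = 108.0247 deg

rho = 19.3907, theta = 49.3987 deg, phi = 108.0247 deg


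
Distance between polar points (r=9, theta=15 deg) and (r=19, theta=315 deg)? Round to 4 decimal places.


d = sqrt(r1^2 + r2^2 - 2*r1*r2*cos(t2-t1))
d = sqrt(9^2 + 19^2 - 2*9*19*cos(315-15)) = 16.4621

16.4621


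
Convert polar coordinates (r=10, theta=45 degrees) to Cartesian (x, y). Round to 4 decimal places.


x = 10 * cos(45) = 7.0711
y = 10 * sin(45) = 7.0711

(7.0711, 7.0711)


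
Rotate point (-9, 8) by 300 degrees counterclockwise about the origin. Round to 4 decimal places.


x' = -9*cos(300) - 8*sin(300) = 2.4282
y' = -9*sin(300) + 8*cos(300) = 11.7942

(2.4282, 11.7942)


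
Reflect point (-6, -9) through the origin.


Reflection through origin: (x, y) -> (-x, -y)
(-6, -9) -> (6, 9)

(6, 9)


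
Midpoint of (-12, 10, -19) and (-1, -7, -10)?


Midpoint = ((-12+-1)/2, (10+-7)/2, (-19+-10)/2) = (-6.5, 1.5, -14.5)

(-6.5, 1.5, -14.5)


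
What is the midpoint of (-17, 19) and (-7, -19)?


Midpoint = ((-17+-7)/2, (19+-19)/2) = (-12, 0)

(-12, 0)


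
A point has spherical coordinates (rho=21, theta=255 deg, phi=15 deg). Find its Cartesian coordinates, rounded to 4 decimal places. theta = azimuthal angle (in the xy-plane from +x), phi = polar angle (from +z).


x = 21 * sin(15) * cos(255) = -1.4067
y = 21 * sin(15) * sin(255) = -5.25
z = 21 * cos(15) = 20.2844

(-1.4067, -5.25, 20.2844)


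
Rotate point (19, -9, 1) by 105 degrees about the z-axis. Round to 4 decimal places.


x' = 19*cos(105) - -9*sin(105) = 3.7758
y' = 19*sin(105) + -9*cos(105) = 20.682
z' = 1

(3.7758, 20.682, 1)


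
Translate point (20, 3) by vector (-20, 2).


Translation: (x+dx, y+dy) = (20+-20, 3+2) = (0, 5)

(0, 5)


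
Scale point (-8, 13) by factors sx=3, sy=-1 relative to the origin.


Scaling: (x*sx, y*sy) = (-8*3, 13*-1) = (-24, -13)

(-24, -13)


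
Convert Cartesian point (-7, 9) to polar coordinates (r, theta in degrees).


r = sqrt((-7)^2 + 9^2) = 11.4018
theta = atan2(9, -7) = 127.875 degrees

r = 11.4018, theta = 127.875 degrees


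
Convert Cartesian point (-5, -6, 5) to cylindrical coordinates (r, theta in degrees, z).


r = sqrt((-5)^2 + (-6)^2) = 7.8102
theta = atan2(-6, -5) = 230.1944 deg
z = 5

r = 7.8102, theta = 230.1944 deg, z = 5


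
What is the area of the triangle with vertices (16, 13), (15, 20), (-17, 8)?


Area = |x1(y2-y3) + x2(y3-y1) + x3(y1-y2)| / 2
= |16*(20-8) + 15*(8-13) + -17*(13-20)| / 2
= 118

118


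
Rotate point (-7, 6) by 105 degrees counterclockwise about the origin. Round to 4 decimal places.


x' = -7*cos(105) - 6*sin(105) = -3.9838
y' = -7*sin(105) + 6*cos(105) = -8.3144

(-3.9838, -8.3144)


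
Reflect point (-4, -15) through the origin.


Reflection through origin: (x, y) -> (-x, -y)
(-4, -15) -> (4, 15)

(4, 15)


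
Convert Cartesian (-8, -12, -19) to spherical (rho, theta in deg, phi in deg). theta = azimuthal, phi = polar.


rho = sqrt((-8)^2 + (-12)^2 + (-19)^2) = 23.8537
theta = atan2(-12, -8) = 236.3099 deg
phi = acos(-19/23.8537) = 142.7992 deg

rho = 23.8537, theta = 236.3099 deg, phi = 142.7992 deg


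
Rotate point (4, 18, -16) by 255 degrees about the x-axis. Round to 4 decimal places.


x' = 4
y' = 18*cos(255) - -16*sin(255) = -20.1136
z' = 18*sin(255) + -16*cos(255) = -13.2456

(4, -20.1136, -13.2456)


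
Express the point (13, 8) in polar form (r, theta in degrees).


r = sqrt(13^2 + 8^2) = 15.2643
theta = atan2(8, 13) = 31.6075 degrees

r = 15.2643, theta = 31.6075 degrees


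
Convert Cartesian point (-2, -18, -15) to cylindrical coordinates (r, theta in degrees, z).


r = sqrt((-2)^2 + (-18)^2) = 18.1108
theta = atan2(-18, -2) = 263.6598 deg
z = -15

r = 18.1108, theta = 263.6598 deg, z = -15


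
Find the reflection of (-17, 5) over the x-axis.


Reflection across x-axis: (x, y) -> (x, -y)
(-17, 5) -> (-17, -5)

(-17, -5)


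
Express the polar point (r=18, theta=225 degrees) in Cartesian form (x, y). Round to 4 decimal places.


x = 18 * cos(225) = -12.7279
y = 18 * sin(225) = -12.7279

(-12.7279, -12.7279)


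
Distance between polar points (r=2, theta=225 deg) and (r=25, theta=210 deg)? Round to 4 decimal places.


d = sqrt(r1^2 + r2^2 - 2*r1*r2*cos(t2-t1))
d = sqrt(2^2 + 25^2 - 2*2*25*cos(210-225)) = 23.074

23.074


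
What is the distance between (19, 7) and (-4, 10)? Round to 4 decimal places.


d = sqrt((-4-19)^2 + (10-7)^2) = 23.1948

23.1948


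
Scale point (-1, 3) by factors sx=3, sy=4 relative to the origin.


Scaling: (x*sx, y*sy) = (-1*3, 3*4) = (-3, 12)

(-3, 12)


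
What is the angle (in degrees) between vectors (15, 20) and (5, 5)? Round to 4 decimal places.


dot = 15*5 + 20*5 = 175
|u| = 25, |v| = 7.0711
cos(angle) = 0.9899
angle = 8.1301 degrees

8.1301 degrees


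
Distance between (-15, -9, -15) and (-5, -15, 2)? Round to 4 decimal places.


d = sqrt((-5--15)^2 + (-15--9)^2 + (2--15)^2) = 20.6155

20.6155


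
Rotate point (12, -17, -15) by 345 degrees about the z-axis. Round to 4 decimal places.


x' = 12*cos(345) - -17*sin(345) = 7.1912
y' = 12*sin(345) + -17*cos(345) = -19.5266
z' = -15

(7.1912, -19.5266, -15)


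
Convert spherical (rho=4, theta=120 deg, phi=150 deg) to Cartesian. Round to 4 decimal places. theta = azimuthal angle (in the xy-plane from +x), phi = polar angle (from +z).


x = 4 * sin(150) * cos(120) = -1
y = 4 * sin(150) * sin(120) = 1.7321
z = 4 * cos(150) = -3.4641

(-1, 1.7321, -3.4641)


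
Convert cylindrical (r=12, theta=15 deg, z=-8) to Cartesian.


x = 12 * cos(15) = 11.5911
y = 12 * sin(15) = 3.1058
z = -8

(11.5911, 3.1058, -8)


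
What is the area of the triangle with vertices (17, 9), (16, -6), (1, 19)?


Area = |x1(y2-y3) + x2(y3-y1) + x3(y1-y2)| / 2
= |17*(-6-19) + 16*(19-9) + 1*(9--6)| / 2
= 125

125


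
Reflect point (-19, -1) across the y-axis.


Reflection across y-axis: (x, y) -> (-x, y)
(-19, -1) -> (19, -1)

(19, -1)


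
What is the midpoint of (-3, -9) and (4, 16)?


Midpoint = ((-3+4)/2, (-9+16)/2) = (0.5, 3.5)

(0.5, 3.5)


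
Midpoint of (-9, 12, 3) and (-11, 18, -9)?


Midpoint = ((-9+-11)/2, (12+18)/2, (3+-9)/2) = (-10, 15, -3)

(-10, 15, -3)


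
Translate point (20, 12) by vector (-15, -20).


Translation: (x+dx, y+dy) = (20+-15, 12+-20) = (5, -8)

(5, -8)


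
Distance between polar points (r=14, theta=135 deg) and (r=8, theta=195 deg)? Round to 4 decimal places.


d = sqrt(r1^2 + r2^2 - 2*r1*r2*cos(t2-t1))
d = sqrt(14^2 + 8^2 - 2*14*8*cos(195-135)) = 12.1655

12.1655


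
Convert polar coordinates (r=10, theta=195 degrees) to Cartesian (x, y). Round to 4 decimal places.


x = 10 * cos(195) = -9.6593
y = 10 * sin(195) = -2.5882

(-9.6593, -2.5882)


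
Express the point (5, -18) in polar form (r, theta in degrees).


r = sqrt(5^2 + (-18)^2) = 18.6815
theta = atan2(-18, 5) = 285.5241 degrees

r = 18.6815, theta = 285.5241 degrees


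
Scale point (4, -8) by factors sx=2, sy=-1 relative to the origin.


Scaling: (x*sx, y*sy) = (4*2, -8*-1) = (8, 8)

(8, 8)


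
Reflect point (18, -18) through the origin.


Reflection through origin: (x, y) -> (-x, -y)
(18, -18) -> (-18, 18)

(-18, 18)


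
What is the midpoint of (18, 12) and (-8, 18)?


Midpoint = ((18+-8)/2, (12+18)/2) = (5, 15)

(5, 15)


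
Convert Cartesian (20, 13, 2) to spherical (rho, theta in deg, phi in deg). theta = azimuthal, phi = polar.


rho = sqrt(20^2 + 13^2 + 2^2) = 23.9374
theta = atan2(13, 20) = 33.0239 deg
phi = acos(2/23.9374) = 85.2073 deg

rho = 23.9374, theta = 33.0239 deg, phi = 85.2073 deg
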